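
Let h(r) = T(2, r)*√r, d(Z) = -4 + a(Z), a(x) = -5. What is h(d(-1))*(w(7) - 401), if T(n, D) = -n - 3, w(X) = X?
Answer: 5910*I ≈ 5910.0*I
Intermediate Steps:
T(n, D) = -3 - n
d(Z) = -9 (d(Z) = -4 - 5 = -9)
h(r) = -5*√r (h(r) = (-3 - 1*2)*√r = (-3 - 2)*√r = -5*√r)
h(d(-1))*(w(7) - 401) = (-15*I)*(7 - 401) = -15*I*(-394) = 5910*I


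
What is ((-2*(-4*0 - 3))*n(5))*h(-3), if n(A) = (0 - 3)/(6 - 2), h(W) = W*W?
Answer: -81/2 ≈ -40.500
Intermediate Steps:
h(W) = W²
n(A) = -¾ (n(A) = -3/4 = -3*¼ = -¾)
((-2*(-4*0 - 3))*n(5))*h(-3) = (-2*(-4*0 - 3)*(-¾))*(-3)² = (-2*(0 - 3)*(-¾))*9 = (-2*(-3)*(-¾))*9 = (6*(-¾))*9 = -9/2*9 = -81/2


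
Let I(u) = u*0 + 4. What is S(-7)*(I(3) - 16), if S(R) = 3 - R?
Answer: -120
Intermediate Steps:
I(u) = 4 (I(u) = 0 + 4 = 4)
S(-7)*(I(3) - 16) = (3 - 1*(-7))*(4 - 16) = (3 + 7)*(-12) = 10*(-12) = -120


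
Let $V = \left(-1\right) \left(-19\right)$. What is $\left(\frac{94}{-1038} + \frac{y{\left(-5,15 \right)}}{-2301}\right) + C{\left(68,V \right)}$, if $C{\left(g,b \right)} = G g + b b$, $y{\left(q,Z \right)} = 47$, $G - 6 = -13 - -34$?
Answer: $\frac{874522201}{398073} \approx 2196.9$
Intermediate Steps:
$G = 27$ ($G = 6 - -21 = 6 + \left(-13 + 34\right) = 6 + 21 = 27$)
$V = 19$
$C{\left(g,b \right)} = b^{2} + 27 g$ ($C{\left(g,b \right)} = 27 g + b b = 27 g + b^{2} = b^{2} + 27 g$)
$\left(\frac{94}{-1038} + \frac{y{\left(-5,15 \right)}}{-2301}\right) + C{\left(68,V \right)} = \left(\frac{94}{-1038} + \frac{47}{-2301}\right) + \left(19^{2} + 27 \cdot 68\right) = \left(94 \left(- \frac{1}{1038}\right) + 47 \left(- \frac{1}{2301}\right)\right) + \left(361 + 1836\right) = \left(- \frac{47}{519} - \frac{47}{2301}\right) + 2197 = - \frac{44180}{398073} + 2197 = \frac{874522201}{398073}$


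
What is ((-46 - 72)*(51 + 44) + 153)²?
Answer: 122257249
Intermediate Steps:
((-46 - 72)*(51 + 44) + 153)² = (-118*95 + 153)² = (-11210 + 153)² = (-11057)² = 122257249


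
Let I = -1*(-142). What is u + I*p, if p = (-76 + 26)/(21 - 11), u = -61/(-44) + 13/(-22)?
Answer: -31205/44 ≈ -709.20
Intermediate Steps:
u = 35/44 (u = -61*(-1/44) + 13*(-1/22) = 61/44 - 13/22 = 35/44 ≈ 0.79545)
I = 142
p = -5 (p = -50/10 = -50*⅒ = -5)
u + I*p = 35/44 + 142*(-5) = 35/44 - 710 = -31205/44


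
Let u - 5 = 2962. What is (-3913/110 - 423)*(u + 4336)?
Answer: -368385229/110 ≈ -3.3490e+6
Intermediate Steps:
u = 2967 (u = 5 + 2962 = 2967)
(-3913/110 - 423)*(u + 4336) = (-3913/110 - 423)*(2967 + 4336) = (-3913*1/110 - 423)*7303 = (-3913/110 - 423)*7303 = -50443/110*7303 = -368385229/110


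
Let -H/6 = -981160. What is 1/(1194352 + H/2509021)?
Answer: 2509021/2996660136352 ≈ 8.3727e-7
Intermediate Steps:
H = 5886960 (H = -6*(-981160) = 5886960)
1/(1194352 + H/2509021) = 1/(1194352 + 5886960/2509021) = 1/(2996660136352/2509021) = 2509021/2996660136352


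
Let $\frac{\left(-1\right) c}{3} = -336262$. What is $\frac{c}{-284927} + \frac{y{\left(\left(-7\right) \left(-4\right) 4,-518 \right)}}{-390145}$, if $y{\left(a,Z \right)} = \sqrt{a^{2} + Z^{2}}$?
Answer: $- \frac{1008786}{284927} - \frac{2 \sqrt{1433}}{55735} \approx -3.5419$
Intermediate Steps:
$c = 1008786$ ($c = \left(-3\right) \left(-336262\right) = 1008786$)
$y{\left(a,Z \right)} = \sqrt{Z^{2} + a^{2}}$
$\frac{c}{-284927} + \frac{y{\left(\left(-7\right) \left(-4\right) 4,-518 \right)}}{-390145} = \frac{1008786}{-284927} + \frac{\sqrt{\left(-518\right)^{2} + \left(\left(-7\right) \left(-4\right) 4\right)^{2}}}{-390145} = 1008786 \left(- \frac{1}{284927}\right) + \sqrt{268324 + \left(28 \cdot 4\right)^{2}} \left(- \frac{1}{390145}\right) = - \frac{1008786}{284927} + \sqrt{268324 + 112^{2}} \left(- \frac{1}{390145}\right) = - \frac{1008786}{284927} + \sqrt{268324 + 12544} \left(- \frac{1}{390145}\right) = - \frac{1008786}{284927} + \sqrt{280868} \left(- \frac{1}{390145}\right) = - \frac{1008786}{284927} + 14 \sqrt{1433} \left(- \frac{1}{390145}\right) = - \frac{1008786}{284927} - \frac{2 \sqrt{1433}}{55735}$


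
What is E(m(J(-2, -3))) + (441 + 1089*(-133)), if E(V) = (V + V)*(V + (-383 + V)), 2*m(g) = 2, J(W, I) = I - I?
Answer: -145158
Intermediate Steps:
J(W, I) = 0
m(g) = 1 (m(g) = (1/2)*2 = 1)
E(V) = 2*V*(-383 + 2*V) (E(V) = (2*V)*(-383 + 2*V) = 2*V*(-383 + 2*V))
E(m(J(-2, -3))) + (441 + 1089*(-133)) = 2*1*(-383 + 2*1) + (441 + 1089*(-133)) = 2*1*(-383 + 2) + (441 - 144837) = 2*1*(-381) - 144396 = -762 - 144396 = -145158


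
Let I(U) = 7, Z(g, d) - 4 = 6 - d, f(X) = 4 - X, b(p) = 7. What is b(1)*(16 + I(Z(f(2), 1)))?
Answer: 161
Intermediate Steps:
Z(g, d) = 10 - d (Z(g, d) = 4 + (6 - d) = 10 - d)
b(1)*(16 + I(Z(f(2), 1))) = 7*(16 + 7) = 7*23 = 161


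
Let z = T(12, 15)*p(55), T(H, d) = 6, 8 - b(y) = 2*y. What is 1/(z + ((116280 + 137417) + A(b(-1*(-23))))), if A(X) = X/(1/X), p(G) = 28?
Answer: 1/255309 ≈ 3.9168e-6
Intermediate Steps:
b(y) = 8 - 2*y
A(X) = X**2 (A(X) = X*X = X**2)
z = 168 (z = 6*28 = 168)
1/(z + ((116280 + 137417) + A(b(-1*(-23))))) = 1/(168 + ((116280 + 137417) + (8 - (-2)*(-23))**2)) = 1/(168 + (253697 + (8 - 2*23)**2)) = 1/(168 + (253697 + (8 - 46)**2)) = 1/(168 + (253697 + (-38)**2)) = 1/(168 + (253697 + 1444)) = 1/(168 + 255141) = 1/255309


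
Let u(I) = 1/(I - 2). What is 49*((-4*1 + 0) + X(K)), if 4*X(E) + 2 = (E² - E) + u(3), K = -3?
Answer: -245/4 ≈ -61.250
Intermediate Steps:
u(I) = 1/(-2 + I)
X(E) = -¼ - E/4 + E²/4 (X(E) = -½ + ((E² - E) + 1/(-2 + 3))/4 = -½ + ((E² - E) + 1/1)/4 = -½ + ((E² - E) + 1)/4 = -½ + (1 + E² - E)/4 = -½ + (¼ - E/4 + E²/4) = -¼ - E/4 + E²/4)
49*((-4*1 + 0) + X(K)) = 49*((-4*1 + 0) + (-¼ - ¼*(-3) + (¼)*(-3)²)) = 49*((-4 + 0) + (-¼ + ¾ + (¼)*9)) = 49*(-4 + (-¼ + ¾ + 9/4)) = 49*(-4 + 11/4) = 49*(-5/4) = -245/4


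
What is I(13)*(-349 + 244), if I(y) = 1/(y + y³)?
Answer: -21/442 ≈ -0.047511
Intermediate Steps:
I(13)*(-349 + 244) = (-349 + 244)/(13 + 13³) = -105/(13 + 2197) = -105/2210 = (1/2210)*(-105) = -21/442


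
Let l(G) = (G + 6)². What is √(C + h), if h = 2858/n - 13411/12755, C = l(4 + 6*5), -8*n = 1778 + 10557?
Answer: √1581357162466658415/31466585 ≈ 39.964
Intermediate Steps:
n = -12335/8 (n = -(1778 + 10557)/8 = -⅛*12335 = -12335/8 ≈ -1541.9)
l(G) = (6 + G)²
C = 1600 (C = (6 + (4 + 6*5))² = (6 + (4 + 30))² = (6 + 34)² = 40² = 1600)
h = -91411001/31466585 (h = 2858/(-12335/8) - 13411/12755 = 2858*(-8/12335) - 13411*1/12755 = -22864/12335 - 13411/12755 = -91411001/31466585 ≈ -2.9050)
√(C + h) = √(1600 - 91411001/31466585) = √(50255124999/31466585) = √1581357162466658415/31466585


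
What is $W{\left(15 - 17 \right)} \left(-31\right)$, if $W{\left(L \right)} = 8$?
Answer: $-248$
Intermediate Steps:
$W{\left(15 - 17 \right)} \left(-31\right) = 8 \left(-31\right) = -248$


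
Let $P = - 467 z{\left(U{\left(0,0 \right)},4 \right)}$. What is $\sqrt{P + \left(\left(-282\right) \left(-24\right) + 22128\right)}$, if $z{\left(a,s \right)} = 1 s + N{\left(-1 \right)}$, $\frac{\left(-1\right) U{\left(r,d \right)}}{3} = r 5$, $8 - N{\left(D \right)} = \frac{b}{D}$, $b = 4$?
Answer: $4 \sqrt{1339} \approx 146.37$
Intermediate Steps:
$N{\left(D \right)} = 8 - \frac{4}{D}$
$U{\left(r,d \right)} = - 15 r$ ($U{\left(r,d \right)} = - 3 r 5 = - 3 \cdot 5 r = - 15 r$)
$z{\left(a,s \right)} = 12 + s$ ($z{\left(a,s \right)} = 1 s + \left(8 - \frac{4}{-1}\right) = s + \left(8 - -4\right) = s + \left(8 + 4\right) = s + 12 = 12 + s$)
$P = -7472$ ($P = - 467 \left(12 + 4\right) = \left(-467\right) 16 = -7472$)
$\sqrt{P + \left(\left(-282\right) \left(-24\right) + 22128\right)} = \sqrt{-7472 + \left(\left(-282\right) \left(-24\right) + 22128\right)} = \sqrt{-7472 + \left(6768 + 22128\right)} = \sqrt{-7472 + 28896} = \sqrt{21424} = 4 \sqrt{1339}$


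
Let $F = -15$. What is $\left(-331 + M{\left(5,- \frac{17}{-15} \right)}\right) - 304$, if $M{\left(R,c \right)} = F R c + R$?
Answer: $-715$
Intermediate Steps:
$M{\left(R,c \right)} = R - 15 R c$ ($M{\left(R,c \right)} = - 15 R c + R = R - 15 R c$)
$\left(-331 + M{\left(5,- \frac{17}{-15} \right)}\right) - 304 = \left(-331 + 5 \left(1 - 15 \left(- \frac{17}{-15}\right)\right)\right) - 304 = \left(-331 + 5 \left(1 - 15 \left(\left(-17\right) \left(- \frac{1}{15}\right)\right)\right)\right) - 304 = \left(-331 + 5 \left(1 - 17\right)\right) - 304 = \left(-331 + 5 \left(-16\right)\right) - 304 = \left(-331 - 80\right) - 304 = -411 - 304 = -715$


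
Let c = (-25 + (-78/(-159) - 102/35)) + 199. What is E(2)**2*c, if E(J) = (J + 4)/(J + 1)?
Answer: 1273096/1855 ≈ 686.30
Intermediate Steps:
E(J) = (4 + J)/(1 + J)
c = 318274/1855 (c = (-25 + (-78*(-1/159) - 102*1/35)) + 199 = (-25 + (26/53 - 102/35)) + 199 = (-25 - 4496/1855) + 199 = -50871/1855 + 199 = 318274/1855 ≈ 171.58)
E(2)**2*c = ((4 + 2)/(1 + 2))**2*(318274/1855) = (6/3)**2*(318274/1855) = ((1/3)*6)**2*(318274/1855) = 2**2*(318274/1855) = 4*(318274/1855) = 1273096/1855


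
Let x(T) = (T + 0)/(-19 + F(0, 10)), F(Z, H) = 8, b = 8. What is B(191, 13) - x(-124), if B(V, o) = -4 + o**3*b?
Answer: 193168/11 ≈ 17561.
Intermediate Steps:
x(T) = -T/11 (x(T) = (T + 0)/(-19 + 8) = T/(-11) = T*(-1/11) = -T/11)
B(V, o) = -4 + 8*o**3 (B(V, o) = -4 + o**3*8 = -4 + 8*o**3)
B(191, 13) - x(-124) = (-4 + 8*13**3) - (-1)*(-124)/11 = (-4 + 8*2197) - 1*124/11 = (-4 + 17576) - 124/11 = 17572 - 124/11 = 193168/11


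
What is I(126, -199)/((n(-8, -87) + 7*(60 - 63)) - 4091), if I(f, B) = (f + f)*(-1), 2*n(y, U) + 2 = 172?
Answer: 252/4027 ≈ 0.062578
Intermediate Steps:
n(y, U) = 85 (n(y, U) = -1 + (½)*172 = -1 + 86 = 85)
I(f, B) = -2*f (I(f, B) = (2*f)*(-1) = -2*f)
I(126, -199)/((n(-8, -87) + 7*(60 - 63)) - 4091) = (-2*126)/((85 + 7*(60 - 63)) - 4091) = -252/((85 + 7*(-3)) - 4091) = -252/((85 - 21) - 4091) = -252/(64 - 4091) = -252/(-4027) = -252*(-1/4027) = 252/4027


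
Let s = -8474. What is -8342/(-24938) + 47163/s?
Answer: -552730393/105662306 ≈ -5.2311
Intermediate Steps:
-8342/(-24938) + 47163/s = -8342/(-24938) + 47163/(-8474) = -8342*(-1/24938) + 47163*(-1/8474) = 4171/12469 - 47163/8474 = -552730393/105662306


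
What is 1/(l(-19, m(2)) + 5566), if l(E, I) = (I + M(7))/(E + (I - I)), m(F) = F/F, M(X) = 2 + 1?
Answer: 19/105750 ≈ 0.00017967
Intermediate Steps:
M(X) = 3
m(F) = 1
l(E, I) = (3 + I)/E (l(E, I) = (I + 3)/(E + (I - I)) = (3 + I)/(E + 0) = (3 + I)/E)
1/(l(-19, m(2)) + 5566) = 1/((3 + 1)/(-19) + 5566) = 1/(-1/19*4 + 5566) = 1/(-4/19 + 5566) = 1/(105750/19) = 19/105750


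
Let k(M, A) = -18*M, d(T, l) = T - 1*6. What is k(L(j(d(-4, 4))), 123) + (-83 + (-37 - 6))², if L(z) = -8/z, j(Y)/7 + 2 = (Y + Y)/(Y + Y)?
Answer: 110988/7 ≈ 15855.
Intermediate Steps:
d(T, l) = -6 + T (d(T, l) = T - 6 = -6 + T)
j(Y) = -7 (j(Y) = -14 + 7*((Y + Y)/(Y + Y)) = -14 + 7*((2*Y)/((2*Y))) = -14 + 7*((2*Y)*(1/(2*Y))) = -14 + 7*1 = -14 + 7 = -7)
k(L(j(d(-4, 4))), 123) + (-83 + (-37 - 6))² = -(-144)/(-7) + (-83 + (-37 - 6))² = -(-144)*(-1)/7 + (-83 - 43)² = -18*8/7 + (-126)² = -144/7 + 15876 = 110988/7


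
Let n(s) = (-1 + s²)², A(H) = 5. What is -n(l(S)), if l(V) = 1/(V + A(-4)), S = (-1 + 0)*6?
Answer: 0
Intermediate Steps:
S = -6 (S = -1*6 = -6)
l(V) = 1/(5 + V) (l(V) = 1/(V + 5) = 1/(5 + V))
-n(l(S)) = -(-1 + (1/(5 - 6))²)² = -(-1 + (1/(-1))²)² = -(-1 + (-1)²)² = -(-1 + 1)² = -1*0² = -1*0 = 0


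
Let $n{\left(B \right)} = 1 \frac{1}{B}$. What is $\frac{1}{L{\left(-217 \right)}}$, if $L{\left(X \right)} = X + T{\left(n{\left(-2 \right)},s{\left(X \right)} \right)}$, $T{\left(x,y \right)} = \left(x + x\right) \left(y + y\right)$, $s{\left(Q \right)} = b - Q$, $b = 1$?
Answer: $- \frac{1}{653} \approx -0.0015314$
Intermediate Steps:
$n{\left(B \right)} = \frac{1}{B}$
$s{\left(Q \right)} = 1 - Q$
$T{\left(x,y \right)} = 4 x y$ ($T{\left(x,y \right)} = 2 x 2 y = 4 x y$)
$L{\left(X \right)} = -2 + 3 X$ ($L{\left(X \right)} = X + \frac{4 \left(1 - X\right)}{-2} = X + 4 \left(- \frac{1}{2}\right) \left(1 - X\right) = X + \left(-2 + 2 X\right) = -2 + 3 X$)
$\frac{1}{L{\left(-217 \right)}} = \frac{1}{-2 + 3 \left(-217\right)} = \frac{1}{-2 - 651} = \frac{1}{-653} = - \frac{1}{653}$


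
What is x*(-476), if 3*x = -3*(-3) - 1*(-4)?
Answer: -6188/3 ≈ -2062.7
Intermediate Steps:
x = 13/3 (x = (-3*(-3) - 1*(-4))/3 = (9 + 4)/3 = (⅓)*13 = 13/3 ≈ 4.3333)
x*(-476) = (13/3)*(-476) = -6188/3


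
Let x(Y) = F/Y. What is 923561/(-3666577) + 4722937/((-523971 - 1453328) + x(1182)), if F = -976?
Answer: -11313612985965076/4284703939283669 ≈ -2.6405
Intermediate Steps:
x(Y) = -976/Y
923561/(-3666577) + 4722937/((-523971 - 1453328) + x(1182)) = 923561/(-3666577) + 4722937/((-523971 - 1453328) - 976/1182) = 923561*(-1/3666577) + 4722937/(-1977299 - 976*1/1182) = -923561/3666577 + 4722937/(-1977299 - 488/591) = -923561/3666577 + 4722937/(-1168584197/591) = -923561/3666577 + 4722937*(-591/1168584197) = -923561/3666577 - 2791255767/1168584197 = -11313612985965076/4284703939283669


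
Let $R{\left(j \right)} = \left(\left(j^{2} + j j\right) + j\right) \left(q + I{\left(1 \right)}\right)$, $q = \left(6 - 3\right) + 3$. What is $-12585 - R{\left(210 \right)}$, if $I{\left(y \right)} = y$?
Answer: $-631455$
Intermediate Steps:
$q = 6$ ($q = 3 + 3 = 6$)
$R{\left(j \right)} = 7 j + 14 j^{2}$ ($R{\left(j \right)} = \left(\left(j^{2} + j j\right) + j\right) \left(6 + 1\right) = \left(\left(j^{2} + j^{2}\right) + j\right) 7 = \left(2 j^{2} + j\right) 7 = \left(j + 2 j^{2}\right) 7 = 7 j + 14 j^{2}$)
$-12585 - R{\left(210 \right)} = -12585 - 7 \cdot 210 \left(1 + 2 \cdot 210\right) = -12585 - 7 \cdot 210 \left(1 + 420\right) = -12585 - 7 \cdot 210 \cdot 421 = -12585 - 618870 = -631455$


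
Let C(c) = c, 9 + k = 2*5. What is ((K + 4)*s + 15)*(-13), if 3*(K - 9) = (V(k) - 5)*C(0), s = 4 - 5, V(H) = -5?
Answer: -26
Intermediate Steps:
k = 1 (k = -9 + 2*5 = -9 + 10 = 1)
s = -1
K = 9 (K = 9 + ((-5 - 5)*0)/3 = 9 + (-10*0)/3 = 9 + (⅓)*0 = 9 + 0 = 9)
((K + 4)*s + 15)*(-13) = ((9 + 4)*(-1) + 15)*(-13) = (13*(-1) + 15)*(-13) = (-13 + 15)*(-13) = 2*(-13) = -26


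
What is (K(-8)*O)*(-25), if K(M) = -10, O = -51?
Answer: -12750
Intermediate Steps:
(K(-8)*O)*(-25) = -10*(-51)*(-25) = 510*(-25) = -12750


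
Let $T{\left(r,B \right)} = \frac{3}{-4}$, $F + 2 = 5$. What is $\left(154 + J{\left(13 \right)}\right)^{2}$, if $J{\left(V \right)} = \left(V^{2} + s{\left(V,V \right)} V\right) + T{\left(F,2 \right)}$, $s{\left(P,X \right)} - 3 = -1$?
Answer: $\frac{1940449}{16} \approx 1.2128 \cdot 10^{5}$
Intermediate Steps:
$F = 3$ ($F = -2 + 5 = 3$)
$T{\left(r,B \right)} = - \frac{3}{4}$ ($T{\left(r,B \right)} = 3 \left(- \frac{1}{4}\right) = - \frac{3}{4}$)
$s{\left(P,X \right)} = 2$ ($s{\left(P,X \right)} = 3 - 1 = 2$)
$J{\left(V \right)} = - \frac{3}{4} + V^{2} + 2 V$ ($J{\left(V \right)} = \left(V^{2} + 2 V\right) - \frac{3}{4} = - \frac{3}{4} + V^{2} + 2 V$)
$\left(154 + J{\left(13 \right)}\right)^{2} = \left(154 + \left(- \frac{3}{4} + 13^{2} + 2 \cdot 13\right)\right)^{2} = \left(154 + \left(- \frac{3}{4} + 169 + 26\right)\right)^{2} = \left(154 + \frac{777}{4}\right)^{2} = \left(\frac{1393}{4}\right)^{2} = \frac{1940449}{16}$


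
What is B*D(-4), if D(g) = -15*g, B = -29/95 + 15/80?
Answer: -537/76 ≈ -7.0658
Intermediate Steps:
B = -179/1520 (B = -29*1/95 + 15*(1/80) = -29/95 + 3/16 = -179/1520 ≈ -0.11776)
B*D(-4) = -(-537)*(-4)/304 = -179/1520*60 = -537/76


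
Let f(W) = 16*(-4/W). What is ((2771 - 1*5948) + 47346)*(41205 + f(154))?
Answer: 140137327257/77 ≈ 1.8200e+9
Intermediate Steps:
f(W) = -64/W
((2771 - 1*5948) + 47346)*(41205 + f(154)) = ((2771 - 1*5948) + 47346)*(41205 - 64/154) = ((2771 - 5948) + 47346)*(41205 - 64*1/154) = (-3177 + 47346)*(41205 - 32/77) = 44169*(3172753/77) = 140137327257/77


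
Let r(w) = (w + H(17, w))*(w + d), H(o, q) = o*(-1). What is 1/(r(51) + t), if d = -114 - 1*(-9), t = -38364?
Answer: -1/40200 ≈ -2.4876e-5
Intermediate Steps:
H(o, q) = -o
d = -105 (d = -114 + 9 = -105)
r(w) = (-105 + w)*(-17 + w) (r(w) = (w - 1*17)*(w - 105) = (w - 17)*(-105 + w) = (-17 + w)*(-105 + w) = (-105 + w)*(-17 + w))
1/(r(51) + t) = 1/((1785 + 51² - 122*51) - 38364) = 1/((1785 + 2601 - 6222) - 38364) = 1/(-1836 - 38364) = 1/(-40200) = -1/40200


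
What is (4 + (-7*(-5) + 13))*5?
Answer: 260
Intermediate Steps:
(4 + (-7*(-5) + 13))*5 = (4 + (35 + 13))*5 = (4 + 48)*5 = 52*5 = 260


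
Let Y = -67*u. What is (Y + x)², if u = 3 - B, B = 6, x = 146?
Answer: 120409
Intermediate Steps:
u = -3 (u = 3 - 1*6 = 3 - 6 = -3)
Y = 201 (Y = -67*(-3) = 201)
(Y + x)² = (201 + 146)² = 347² = 120409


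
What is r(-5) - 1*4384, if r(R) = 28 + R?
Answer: -4361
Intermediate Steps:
r(-5) - 1*4384 = (28 - 5) - 1*4384 = 23 - 4384 = -4361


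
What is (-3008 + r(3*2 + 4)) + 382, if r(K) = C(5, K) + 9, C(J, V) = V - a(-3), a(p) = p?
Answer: -2604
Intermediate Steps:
C(J, V) = 3 + V (C(J, V) = V - 1*(-3) = V + 3 = 3 + V)
r(K) = 12 + K (r(K) = (3 + K) + 9 = 12 + K)
(-3008 + r(3*2 + 4)) + 382 = (-3008 + (12 + (3*2 + 4))) + 382 = (-3008 + (12 + (6 + 4))) + 382 = (-3008 + (12 + 10)) + 382 = (-3008 + 22) + 382 = -2986 + 382 = -2604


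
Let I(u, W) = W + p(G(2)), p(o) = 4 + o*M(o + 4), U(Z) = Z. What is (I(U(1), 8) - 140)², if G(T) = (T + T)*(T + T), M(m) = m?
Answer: 36864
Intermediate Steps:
G(T) = 4*T² (G(T) = (2*T)*(2*T) = 4*T²)
p(o) = 4 + o*(4 + o) (p(o) = 4 + o*(o + 4) = 4 + o*(4 + o))
I(u, W) = 324 + W (I(u, W) = W + (4 + (4*2²)*(4 + 4*2²)) = W + (4 + (4*4)*(4 + 4*4)) = W + (4 + 16*(4 + 16)) = W + (4 + 16*20) = W + (4 + 320) = W + 324 = 324 + W)
(I(U(1), 8) - 140)² = ((324 + 8) - 140)² = (332 - 140)² = 192² = 36864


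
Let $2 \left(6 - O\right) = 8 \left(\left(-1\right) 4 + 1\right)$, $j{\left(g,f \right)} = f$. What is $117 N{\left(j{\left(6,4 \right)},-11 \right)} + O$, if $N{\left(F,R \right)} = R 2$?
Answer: $-2556$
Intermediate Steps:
$N{\left(F,R \right)} = 2 R$
$O = 18$ ($O = 6 - \frac{8 \left(\left(-1\right) 4 + 1\right)}{2} = 6 - \frac{8 \left(-4 + 1\right)}{2} = 6 - \frac{8 \left(-3\right)}{2} = 6 - -12 = 6 + 12 = 18$)
$117 N{\left(j{\left(6,4 \right)},-11 \right)} + O = 117 \cdot 2 \left(-11\right) + 18 = 117 \left(-22\right) + 18 = -2574 + 18 = -2556$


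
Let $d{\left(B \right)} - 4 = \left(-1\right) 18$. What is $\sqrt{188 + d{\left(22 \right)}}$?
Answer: $\sqrt{174} \approx 13.191$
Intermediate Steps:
$d{\left(B \right)} = -14$ ($d{\left(B \right)} = 4 - 18 = -14$)
$\sqrt{188 + d{\left(22 \right)}} = \sqrt{188 - 14} = \sqrt{174}$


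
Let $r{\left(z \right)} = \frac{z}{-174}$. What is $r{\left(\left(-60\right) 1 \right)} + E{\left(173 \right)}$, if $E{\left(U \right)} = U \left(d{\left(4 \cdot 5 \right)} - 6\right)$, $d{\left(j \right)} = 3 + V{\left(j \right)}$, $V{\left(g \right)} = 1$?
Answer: $- \frac{10024}{29} \approx -345.66$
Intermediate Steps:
$d{\left(j \right)} = 4$ ($d{\left(j \right)} = 3 + 1 = 4$)
$r{\left(z \right)} = - \frac{z}{174}$ ($r{\left(z \right)} = z \left(- \frac{1}{174}\right) = - \frac{z}{174}$)
$E{\left(U \right)} = - 2 U$ ($E{\left(U \right)} = U \left(4 - 6\right) = U \left(-2\right) = - 2 U$)
$r{\left(\left(-60\right) 1 \right)} + E{\left(173 \right)} = - \frac{\left(-60\right) 1}{174} - 346 = \left(- \frac{1}{174}\right) \left(-60\right) - 346 = \frac{10}{29} - 346 = - \frac{10024}{29}$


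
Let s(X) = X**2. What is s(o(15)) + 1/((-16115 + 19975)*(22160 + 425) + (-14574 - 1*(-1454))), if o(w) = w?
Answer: 19612120501/87164980 ≈ 225.00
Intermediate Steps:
s(o(15)) + 1/((-16115 + 19975)*(22160 + 425) + (-14574 - 1*(-1454))) = 15**2 + 1/((-16115 + 19975)*(22160 + 425) + (-14574 - 1*(-1454))) = 225 + 1/(3860*22585 + (-14574 + 1454)) = 225 + 1/(87178100 - 13120) = 225 + 1/87164980 = 19612120501/87164980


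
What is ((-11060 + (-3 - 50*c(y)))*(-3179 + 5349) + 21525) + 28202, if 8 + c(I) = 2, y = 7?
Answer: -23305983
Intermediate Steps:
c(I) = -6 (c(I) = -8 + 2 = -6)
((-11060 + (-3 - 50*c(y)))*(-3179 + 5349) + 21525) + 28202 = ((-11060 + (-3 - 50*(-6)))*(-3179 + 5349) + 21525) + 28202 = ((-11060 + (-3 + 300))*2170 + 21525) + 28202 = ((-11060 + 297)*2170 + 21525) + 28202 = (-10763*2170 + 21525) + 28202 = (-23355710 + 21525) + 28202 = -23334185 + 28202 = -23305983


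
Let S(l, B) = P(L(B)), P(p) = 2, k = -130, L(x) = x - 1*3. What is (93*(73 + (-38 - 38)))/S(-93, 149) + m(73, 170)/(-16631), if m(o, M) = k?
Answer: -4639789/33262 ≈ -139.49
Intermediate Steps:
L(x) = -3 + x (L(x) = x - 3 = -3 + x)
m(o, M) = -130
S(l, B) = 2
(93*(73 + (-38 - 38)))/S(-93, 149) + m(73, 170)/(-16631) = (93*(73 + (-38 - 38)))/2 - 130/(-16631) = (93*(73 - 76))*(½) - 130*(-1/16631) = (93*(-3))*(½) + 130/16631 = -279*½ + 130/16631 = -279/2 + 130/16631 = -4639789/33262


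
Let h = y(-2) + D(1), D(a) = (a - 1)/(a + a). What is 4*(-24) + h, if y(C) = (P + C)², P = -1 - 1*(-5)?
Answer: -92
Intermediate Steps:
P = 4 (P = -1 + 5 = 4)
y(C) = (4 + C)²
D(a) = (-1 + a)/(2*a) (D(a) = (-1 + a)/((2*a)) = (-1 + a)*(1/(2*a)) = (-1 + a)/(2*a))
h = 4 (h = (4 - 2)² + (½)*(-1 + 1)/1 = 2² + (½)*1*0 = 4 + 0 = 4)
4*(-24) + h = 4*(-24) + 4 = -96 + 4 = -92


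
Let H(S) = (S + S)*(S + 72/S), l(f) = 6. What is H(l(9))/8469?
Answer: 24/941 ≈ 0.025505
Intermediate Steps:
H(S) = 2*S*(S + 72/S) (H(S) = (2*S)*(S + 72/S) = 2*S*(S + 72/S))
H(l(9))/8469 = (144 + 2*6²)/8469 = (144 + 2*36)*(1/8469) = (144 + 72)*(1/8469) = 216*(1/8469) = 24/941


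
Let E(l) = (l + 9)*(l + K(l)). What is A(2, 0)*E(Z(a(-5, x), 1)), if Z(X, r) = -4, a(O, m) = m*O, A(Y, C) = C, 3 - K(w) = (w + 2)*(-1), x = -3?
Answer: 0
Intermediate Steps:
K(w) = 5 + w (K(w) = 3 - (w + 2)*(-1) = 3 - (2 + w)*(-1) = 3 - (-2 - w) = 3 + (2 + w) = 5 + w)
a(O, m) = O*m
E(l) = (5 + 2*l)*(9 + l) (E(l) = (l + 9)*(l + (5 + l)) = (9 + l)*(5 + 2*l) = (5 + 2*l)*(9 + l))
A(2, 0)*E(Z(a(-5, x), 1)) = 0*(45 + 2*(-4)**2 + 23*(-4)) = 0*(45 + 2*16 - 92) = 0*(45 + 32 - 92) = 0*(-15) = 0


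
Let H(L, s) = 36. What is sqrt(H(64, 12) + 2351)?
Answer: sqrt(2387) ≈ 48.857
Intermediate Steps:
sqrt(H(64, 12) + 2351) = sqrt(36 + 2351) = sqrt(2387)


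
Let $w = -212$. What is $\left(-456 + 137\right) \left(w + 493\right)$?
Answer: $-89639$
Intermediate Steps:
$\left(-456 + 137\right) \left(w + 493\right) = \left(-456 + 137\right) \left(-212 + 493\right) = \left(-319\right) 281 = -89639$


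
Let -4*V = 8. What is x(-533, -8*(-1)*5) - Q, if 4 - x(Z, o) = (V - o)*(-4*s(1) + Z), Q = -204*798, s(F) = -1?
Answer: 140578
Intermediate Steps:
Q = -162792
V = -2 (V = -¼*8 = -2)
x(Z, o) = 4 - (-2 - o)*(4 + Z) (x(Z, o) = 4 - (-2 - o)*(-4*(-1) + Z) = 4 - (-2 - o)*(4 + Z))
x(-533, -8*(-1)*5) - Q = (12 + 2*(-533) + 4*(-8*(-1)*5) - 533*(-8*(-1))*5) - 1*(-162792) = (12 - 1066 + 4*(8*5) - 4264*5) + 162792 = (12 - 1066 + 4*40 - 533*40) + 162792 = (12 - 1066 + 160 - 21320) + 162792 = -22214 + 162792 = 140578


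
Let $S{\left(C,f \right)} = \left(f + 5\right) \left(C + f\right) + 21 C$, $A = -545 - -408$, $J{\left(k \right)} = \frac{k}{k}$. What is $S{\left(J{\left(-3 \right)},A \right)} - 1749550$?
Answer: $-1731577$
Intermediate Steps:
$J{\left(k \right)} = 1$
$A = -137$ ($A = -545 + 408 = -137$)
$S{\left(C,f \right)} = 21 C + \left(5 + f\right) \left(C + f\right)$ ($S{\left(C,f \right)} = \left(5 + f\right) \left(C + f\right) + 21 C = 21 C + \left(5 + f\right) \left(C + f\right)$)
$S{\left(J{\left(-3 \right)},A \right)} - 1749550 = \left(\left(-137\right)^{2} + 5 \left(-137\right) + 26 \cdot 1 + 1 \left(-137\right)\right) - 1749550 = \left(18769 - 685 + 26 - 137\right) - 1749550 = 17973 - 1749550 = -1731577$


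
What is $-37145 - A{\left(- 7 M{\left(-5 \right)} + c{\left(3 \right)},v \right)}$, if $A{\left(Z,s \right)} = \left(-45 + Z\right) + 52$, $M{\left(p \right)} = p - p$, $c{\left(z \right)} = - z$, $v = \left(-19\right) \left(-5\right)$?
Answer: $-37149$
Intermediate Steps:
$v = 95$
$M{\left(p \right)} = 0$
$A{\left(Z,s \right)} = 7 + Z$
$-37145 - A{\left(- 7 M{\left(-5 \right)} + c{\left(3 \right)},v \right)} = -37145 - \left(7 - 3\right) = -37145 - 4 = -37149$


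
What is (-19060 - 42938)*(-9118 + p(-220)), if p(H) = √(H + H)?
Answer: 565297764 - 123996*I*√110 ≈ 5.653e+8 - 1.3005e+6*I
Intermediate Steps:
p(H) = √2*√H (p(H) = √(2*H) = √2*√H)
(-19060 - 42938)*(-9118 + p(-220)) = (-19060 - 42938)*(-9118 + √2*√(-220)) = -61998*(-9118 + √2*(2*I*√55)) = -61998*(-9118 + 2*I*√110) = 565297764 - 123996*I*√110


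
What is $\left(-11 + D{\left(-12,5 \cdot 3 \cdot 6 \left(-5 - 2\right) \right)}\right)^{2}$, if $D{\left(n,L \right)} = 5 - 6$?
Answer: $144$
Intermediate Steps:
$D{\left(n,L \right)} = -1$ ($D{\left(n,L \right)} = 5 - 6 = -1$)
$\left(-11 + D{\left(-12,5 \cdot 3 \cdot 6 \left(-5 - 2\right) \right)}\right)^{2} = \left(-11 - 1\right)^{2} = \left(-12\right)^{2} = 144$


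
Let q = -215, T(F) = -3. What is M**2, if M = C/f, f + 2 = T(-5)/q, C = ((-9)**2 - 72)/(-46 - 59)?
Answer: 16641/8934121 ≈ 0.0018626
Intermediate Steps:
C = -3/35 (C = (81 - 72)/(-105) = 9*(-1/105) = -3/35 ≈ -0.085714)
f = -427/215 (f = -2 - 3/(-215) = -2 - 3*(-1/215) = -2 + 3/215 = -427/215 ≈ -1.9860)
M = 129/2989 (M = -3/(35*(-427/215)) = -3/35*(-215/427) = 129/2989 ≈ 0.043158)
M**2 = (129/2989)**2 = 16641/8934121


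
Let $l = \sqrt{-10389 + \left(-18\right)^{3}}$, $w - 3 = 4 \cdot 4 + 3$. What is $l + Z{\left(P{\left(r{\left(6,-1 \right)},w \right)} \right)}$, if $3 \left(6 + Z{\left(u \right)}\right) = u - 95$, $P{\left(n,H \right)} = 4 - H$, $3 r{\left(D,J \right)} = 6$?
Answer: $- \frac{131}{3} + i \sqrt{16221} \approx -43.667 + 127.36 i$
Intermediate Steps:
$r{\left(D,J \right)} = 2$ ($r{\left(D,J \right)} = \frac{1}{3} \cdot 6 = 2$)
$w = 22$ ($w = 3 + \left(4 \cdot 4 + 3\right) = 3 + \left(16 + 3\right) = 3 + 19 = 22$)
$Z{\left(u \right)} = - \frac{113}{3} + \frac{u}{3}$ ($Z{\left(u \right)} = -6 + \frac{u - 95}{3} = -6 + \frac{-95 + u}{3} = -6 + \left(- \frac{95}{3} + \frac{u}{3}\right) = - \frac{113}{3} + \frac{u}{3}$)
$l = i \sqrt{16221}$ ($l = \sqrt{-10389 - 5832} = \sqrt{-16221} = i \sqrt{16221} \approx 127.36 i$)
$l + Z{\left(P{\left(r{\left(6,-1 \right)},w \right)} \right)} = i \sqrt{16221} - \left(\frac{113}{3} - \frac{4 - 22}{3}\right) = i \sqrt{16221} + \left(- \frac{113}{3} + \frac{1}{3} \left(-18\right)\right) = i \sqrt{16221} - \frac{131}{3} = - \frac{131}{3} + i \sqrt{16221}$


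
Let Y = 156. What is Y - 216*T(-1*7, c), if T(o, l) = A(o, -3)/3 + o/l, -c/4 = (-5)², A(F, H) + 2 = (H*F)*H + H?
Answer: 125922/25 ≈ 5036.9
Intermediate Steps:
A(F, H) = -2 + H + F*H² (A(F, H) = -2 + ((H*F)*H + H) = -2 + ((F*H)*H + H) = -2 + (F*H² + H) = -2 + (H + F*H²) = -2 + H + F*H²)
c = -100 (c = -4*(-5)² = -4*25 = -100)
T(o, l) = -5/3 + 3*o + o/l (T(o, l) = (-2 - 3 + o*(-3)²)/3 + o/l = (-2 - 3 + o*9)*(⅓) + o/l = (-2 - 3 + 9*o)*(⅓) + o/l = (-5 + 9*o)*(⅓) + o/l = (-5/3 + 3*o) + o/l = -5/3 + 3*o + o/l)
Y - 216*T(-1*7, c) = 156 - 216*(-5/3 + 3*(-1*7) - 1*7/(-100)) = 156 - 216*(-5/3 + 3*(-7) - 7*(-1/100)) = 156 - 216*(-5/3 - 21 + 7/100) = 156 - 216*(-6779/300) = 156 + 122022/25 = 125922/25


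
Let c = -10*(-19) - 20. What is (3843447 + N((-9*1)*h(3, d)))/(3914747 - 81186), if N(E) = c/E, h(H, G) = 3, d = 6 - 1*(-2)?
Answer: 103772899/103506147 ≈ 1.0026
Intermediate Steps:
d = 8 (d = 6 + 2 = 8)
c = 170 (c = 190 - 20 = 170)
N(E) = 170/E
(3843447 + N((-9*1)*h(3, d)))/(3914747 - 81186) = (3843447 + 170/((-9*1*3)))/(3914747 - 81186) = (3843447 + 170/((-9*3)))/3833561 = (3843447 + 170/(-27))*(1/3833561) = (3843447 + 170*(-1/27))*(1/3833561) = (3843447 - 170/27)*(1/3833561) = (103772899/27)*(1/3833561) = 103772899/103506147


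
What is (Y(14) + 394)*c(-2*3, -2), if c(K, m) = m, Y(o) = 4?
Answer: -796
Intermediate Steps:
(Y(14) + 394)*c(-2*3, -2) = (4 + 394)*(-2) = 398*(-2) = -796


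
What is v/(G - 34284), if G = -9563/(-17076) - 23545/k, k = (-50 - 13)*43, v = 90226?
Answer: -1391251355928/528503872823 ≈ -2.6324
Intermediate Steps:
k = -2709 (k = -63*43 = -2709)
G = 142653529/15419628 (G = -9563/(-17076) - 23545/(-2709) = -9563*(-1/17076) - 23545*(-1/2709) = 9563/17076 + 23545/2709 = 142653529/15419628 ≈ 9.2514)
v/(G - 34284) = 90226/(142653529/15419628 - 34284) = 90226/(-528503872823/15419628) = 90226*(-15419628/528503872823) = -1391251355928/528503872823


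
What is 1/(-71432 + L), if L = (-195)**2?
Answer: -1/33407 ≈ -2.9934e-5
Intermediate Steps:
L = 38025
1/(-71432 + L) = 1/(-71432 + 38025) = 1/(-33407) = -1/33407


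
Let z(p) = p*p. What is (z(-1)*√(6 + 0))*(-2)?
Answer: -2*√6 ≈ -4.8990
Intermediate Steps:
z(p) = p²
(z(-1)*√(6 + 0))*(-2) = ((-1)²*√(6 + 0))*(-2) = (1*√6)*(-2) = √6*(-2) = -2*√6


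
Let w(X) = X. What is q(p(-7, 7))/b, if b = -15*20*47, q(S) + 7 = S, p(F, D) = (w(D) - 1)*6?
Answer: -29/14100 ≈ -0.0020567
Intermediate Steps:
p(F, D) = -6 + 6*D (p(F, D) = (D - 1)*6 = (-1 + D)*6 = -6 + 6*D)
q(S) = -7 + S
b = -14100 (b = -300*47 = -14100)
q(p(-7, 7))/b = (-7 + (-6 + 6*7))/(-14100) = (-7 + (-6 + 42))*(-1/14100) = (-7 + 36)*(-1/14100) = 29*(-1/14100) = -29/14100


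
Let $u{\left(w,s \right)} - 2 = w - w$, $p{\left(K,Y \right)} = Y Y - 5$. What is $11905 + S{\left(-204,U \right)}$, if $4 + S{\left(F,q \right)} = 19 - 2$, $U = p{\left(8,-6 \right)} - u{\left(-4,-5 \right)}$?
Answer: $11918$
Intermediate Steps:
$p{\left(K,Y \right)} = -5 + Y^{2}$ ($p{\left(K,Y \right)} = Y^{2} - 5 = -5 + Y^{2}$)
$u{\left(w,s \right)} = 2$ ($u{\left(w,s \right)} = 2 + \left(w - w\right) = 2 + 0 = 2$)
$U = 29$ ($U = \left(-5 + \left(-6\right)^{2}\right) - 2 = \left(-5 + 36\right) - 2 = 31 - 2 = 29$)
$S{\left(F,q \right)} = 13$ ($S{\left(F,q \right)} = -4 + \left(19 - 2\right) = -4 + 17 = 13$)
$11905 + S{\left(-204,U \right)} = 11905 + 13 = 11918$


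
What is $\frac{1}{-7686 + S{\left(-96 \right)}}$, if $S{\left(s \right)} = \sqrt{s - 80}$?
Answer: $- \frac{3843}{29537386} - \frac{i \sqrt{11}}{14768693} \approx -0.00013011 - 2.2457 \cdot 10^{-7} i$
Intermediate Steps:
$S{\left(s \right)} = \sqrt{-80 + s}$
$\frac{1}{-7686 + S{\left(-96 \right)}} = \frac{1}{-7686 + \sqrt{-80 - 96}} = \frac{1}{-7686 + \sqrt{-176}} = \frac{1}{-7686 + 4 i \sqrt{11}}$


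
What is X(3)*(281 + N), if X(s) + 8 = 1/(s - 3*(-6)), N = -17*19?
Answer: 334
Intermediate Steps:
N = -323
X(s) = -8 + 1/(18 + s) (X(s) = -8 + 1/(s - 3*(-6)) = -8 + 1/(s + 18) = -8 + 1/(18 + s))
X(3)*(281 + N) = ((-143 - 8*3)/(18 + 3))*(281 - 323) = ((-143 - 24)/21)*(-42) = ((1/21)*(-167))*(-42) = -167/21*(-42) = 334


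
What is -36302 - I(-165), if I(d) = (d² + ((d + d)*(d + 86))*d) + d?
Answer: 4238188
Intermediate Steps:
I(d) = d + d² + 2*d²*(86 + d) (I(d) = (d² + ((2*d)*(86 + d))*d) + d = (d² + (2*d*(86 + d))*d) + d = (d² + 2*d²*(86 + d)) + d = d + d² + 2*d²*(86 + d))
-36302 - I(-165) = -36302 - (-165)*(1 + 2*(-165)² + 173*(-165)) = -36302 - (-165)*(1 + 2*27225 - 28545) = -36302 - (-165)*(1 + 54450 - 28545) = -36302 - (-165)*25906 = -36302 - 1*(-4274490) = -36302 + 4274490 = 4238188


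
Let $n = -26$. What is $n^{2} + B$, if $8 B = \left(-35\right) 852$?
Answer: $- \frac{6103}{2} \approx -3051.5$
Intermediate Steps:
$B = - \frac{7455}{2}$ ($B = \frac{\left(-35\right) 852}{8} = \frac{1}{8} \left(-29820\right) = - \frac{7455}{2} \approx -3727.5$)
$n^{2} + B = \left(-26\right)^{2} - \frac{7455}{2} = 676 - \frac{7455}{2} = - \frac{6103}{2}$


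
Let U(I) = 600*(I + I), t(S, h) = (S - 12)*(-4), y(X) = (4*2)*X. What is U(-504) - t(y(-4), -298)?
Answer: -604976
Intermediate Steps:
y(X) = 8*X
t(S, h) = 48 - 4*S (t(S, h) = (-12 + S)*(-4) = 48 - 4*S)
U(I) = 1200*I (U(I) = 600*(2*I) = 1200*I)
U(-504) - t(y(-4), -298) = 1200*(-504) - (48 - 32*(-4)) = -604800 - (48 - 4*(-32)) = -604800 - (48 + 128) = -604800 - 1*176 = -604800 - 176 = -604976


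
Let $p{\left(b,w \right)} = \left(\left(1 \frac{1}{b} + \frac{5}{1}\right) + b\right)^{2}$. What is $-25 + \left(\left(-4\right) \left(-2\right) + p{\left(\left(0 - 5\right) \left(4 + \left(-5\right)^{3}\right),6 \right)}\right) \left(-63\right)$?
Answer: $- \frac{8580707985088}{366025} \approx -2.3443 \cdot 10^{7}$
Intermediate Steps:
$p{\left(b,w \right)} = \left(5 + b + \frac{1}{b}\right)^{2}$ ($p{\left(b,w \right)} = \left(\left(\frac{1}{b} + 5 \cdot 1\right) + b\right)^{2} = \left(\left(\frac{1}{b} + 5\right) + b\right)^{2} = \left(\left(5 + \frac{1}{b}\right) + b\right)^{2} = \left(5 + b + \frac{1}{b}\right)^{2}$)
$-25 + \left(\left(-4\right) \left(-2\right) + p{\left(\left(0 - 5\right) \left(4 + \left(-5\right)^{3}\right),6 \right)}\right) \left(-63\right) = -25 + \left(\left(-4\right) \left(-2\right) + \frac{\left(1 + \left(\left(0 - 5\right) \left(4 + \left(-5\right)^{3}\right)\right)^{2} + 5 \left(0 - 5\right) \left(4 + \left(-5\right)^{3}\right)\right)^{2}}{\left(0 - 5\right)^{2} \left(4 + \left(-5\right)^{3}\right)^{2}}\right) \left(-63\right) = -25 + \left(8 + \frac{\left(1 + \left(- 5 \left(4 - 125\right)\right)^{2} + 5 \left(- 5 \left(4 - 125\right)\right)\right)^{2}}{25 \left(4 - 125\right)^{2}}\right) \left(-63\right) = -25 + \left(8 + \frac{\left(1 + \left(\left(-5\right) \left(-121\right)\right)^{2} + 5 \left(\left(-5\right) \left(-121\right)\right)\right)^{2}}{366025}\right) \left(-63\right) = -25 + \left(8 + \frac{\left(1 + 605^{2} + 5 \cdot 605\right)^{2}}{366025}\right) \left(-63\right) = -25 + \left(8 + \frac{\left(1 + 366025 + 3025\right)^{2}}{366025}\right) \left(-63\right) = -25 + \left(8 + \frac{369051^{2}}{366025}\right) \left(-63\right) = -25 + \left(8 + \frac{1}{366025} \cdot 136198640601\right) \left(-63\right) = -25 + \left(8 + \frac{136198640601}{366025}\right) \left(-63\right) = -25 + \frac{136201568801}{366025} \left(-63\right) = -25 - \frac{8580698834463}{366025} = - \frac{8580707985088}{366025}$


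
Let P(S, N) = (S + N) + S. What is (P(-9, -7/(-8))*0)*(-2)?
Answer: 0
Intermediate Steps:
P(S, N) = N + 2*S (P(S, N) = (N + S) + S = N + 2*S)
(P(-9, -7/(-8))*0)*(-2) = ((-7/(-8) + 2*(-9))*0)*(-2) = ((-7*(-⅛) - 18)*0)*(-2) = ((7/8 - 18)*0)*(-2) = -137/8*0*(-2) = 0*(-2) = 0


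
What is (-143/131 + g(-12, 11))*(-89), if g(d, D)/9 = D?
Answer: -1141514/131 ≈ -8713.8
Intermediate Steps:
g(d, D) = 9*D
(-143/131 + g(-12, 11))*(-89) = (-143/131 + 9*11)*(-89) = (-143*1/131 + 99)*(-89) = (-143/131 + 99)*(-89) = (12826/131)*(-89) = -1141514/131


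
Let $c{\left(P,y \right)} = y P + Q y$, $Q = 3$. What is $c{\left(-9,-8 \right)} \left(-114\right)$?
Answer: $-5472$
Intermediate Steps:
$c{\left(P,y \right)} = 3 y + P y$ ($c{\left(P,y \right)} = y P + 3 y = P y + 3 y = 3 y + P y$)
$c{\left(-9,-8 \right)} \left(-114\right) = - 8 \left(3 - 9\right) \left(-114\right) = \left(-8\right) \left(-6\right) \left(-114\right) = 48 \left(-114\right) = -5472$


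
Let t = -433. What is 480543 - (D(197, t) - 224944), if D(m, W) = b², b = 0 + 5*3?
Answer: 705262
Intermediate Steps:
b = 15 (b = 0 + 15 = 15)
D(m, W) = 225 (D(m, W) = 15² = 225)
480543 - (D(197, t) - 224944) = 480543 - (225 - 224944) = 480543 - 1*(-224719) = 480543 + 224719 = 705262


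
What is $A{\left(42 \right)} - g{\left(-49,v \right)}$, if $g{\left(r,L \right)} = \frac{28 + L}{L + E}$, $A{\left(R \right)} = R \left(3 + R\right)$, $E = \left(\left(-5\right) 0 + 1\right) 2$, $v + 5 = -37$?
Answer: $\frac{37793}{20} \approx 1889.7$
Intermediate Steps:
$v = -42$ ($v = -5 - 37 = -42$)
$E = 2$ ($E = \left(0 + 1\right) 2 = 1 \cdot 2 = 2$)
$g{\left(r,L \right)} = \frac{28 + L}{2 + L}$ ($g{\left(r,L \right)} = \frac{28 + L}{L + 2} = \frac{28 + L}{2 + L}$)
$A{\left(42 \right)} - g{\left(-49,v \right)} = 42 \left(3 + 42\right) - \frac{28 - 42}{2 - 42} = 42 \cdot 45 - \frac{1}{-40} \left(-14\right) = 1890 - \left(- \frac{1}{40}\right) \left(-14\right) = 1890 - \frac{7}{20} = \frac{37793}{20}$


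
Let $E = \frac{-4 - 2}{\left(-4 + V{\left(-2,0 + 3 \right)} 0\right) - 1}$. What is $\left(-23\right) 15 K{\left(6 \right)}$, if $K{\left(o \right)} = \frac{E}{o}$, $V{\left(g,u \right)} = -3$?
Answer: $-69$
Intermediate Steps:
$E = \frac{6}{5}$ ($E = \frac{-4 - 2}{\left(-4 - 0\right) - 1} = - \frac{6}{\left(-4 + 0\right) - 1} = - \frac{6}{-4 - 1} = - \frac{6}{-5} = \left(-6\right) \left(- \frac{1}{5}\right) = \frac{6}{5} \approx 1.2$)
$K{\left(o \right)} = \frac{6}{5 o}$
$\left(-23\right) 15 K{\left(6 \right)} = \left(-23\right) 15 \frac{6}{5 \cdot 6} = - 345 \cdot \frac{6}{5} \cdot \frac{1}{6} = \left(-345\right) \frac{1}{5} = -69$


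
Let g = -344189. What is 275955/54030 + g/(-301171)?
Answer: 6780411665/1084817942 ≈ 6.2503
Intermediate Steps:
275955/54030 + g/(-301171) = 275955/54030 - 344189/(-301171) = 275955*(1/54030) - 344189*(-1/301171) = 18397/3602 + 344189/301171 = 6780411665/1084817942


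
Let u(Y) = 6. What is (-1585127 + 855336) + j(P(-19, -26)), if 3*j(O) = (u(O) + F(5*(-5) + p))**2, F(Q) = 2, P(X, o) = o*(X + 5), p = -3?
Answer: -2189309/3 ≈ -7.2977e+5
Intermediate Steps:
P(X, o) = o*(5 + X)
j(O) = 64/3 (j(O) = (6 + 2)**2/3 = (1/3)*8**2 = (1/3)*64 = 64/3)
(-1585127 + 855336) + j(P(-19, -26)) = (-1585127 + 855336) + 64/3 = -729791 + 64/3 = -2189309/3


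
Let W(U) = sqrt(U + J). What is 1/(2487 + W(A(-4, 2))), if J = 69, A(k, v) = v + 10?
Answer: 1/2496 ≈ 0.00040064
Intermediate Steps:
A(k, v) = 10 + v
W(U) = sqrt(69 + U) (W(U) = sqrt(U + 69) = sqrt(69 + U))
1/(2487 + W(A(-4, 2))) = 1/(2487 + sqrt(69 + (10 + 2))) = 1/(2487 + sqrt(69 + 12)) = 1/(2487 + sqrt(81)) = 1/(2487 + 9) = 1/2496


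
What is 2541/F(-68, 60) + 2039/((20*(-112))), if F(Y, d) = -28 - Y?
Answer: 140257/2240 ≈ 62.615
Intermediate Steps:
2541/F(-68, 60) + 2039/((20*(-112))) = 2541/(-28 - 1*(-68)) + 2039/((20*(-112))) = 2541/(-28 + 68) + 2039/(-2240) = 2541/40 + 2039*(-1/2240) = 2541*(1/40) - 2039/2240 = 2541/40 - 2039/2240 = 140257/2240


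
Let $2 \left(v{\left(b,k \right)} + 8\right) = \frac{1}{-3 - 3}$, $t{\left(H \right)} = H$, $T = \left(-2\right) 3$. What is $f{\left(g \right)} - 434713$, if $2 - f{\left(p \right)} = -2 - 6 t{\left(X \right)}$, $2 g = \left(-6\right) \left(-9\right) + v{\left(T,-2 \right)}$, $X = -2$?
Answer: $-434721$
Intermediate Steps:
$T = -6$
$v{\left(b,k \right)} = - \frac{97}{12}$ ($v{\left(b,k \right)} = -8 + \frac{1}{2 \left(-3 - 3\right)} = -8 + \frac{1}{2 \left(-6\right)} = -8 + \frac{1}{2} \left(- \frac{1}{6}\right) = -8 - \frac{1}{12} = - \frac{97}{12}$)
$g = \frac{551}{24}$ ($g = \frac{\left(-6\right) \left(-9\right) - \frac{97}{12}}{2} = \frac{54 - \frac{97}{12}}{2} = \frac{1}{2} \cdot \frac{551}{12} = \frac{551}{24} \approx 22.958$)
$f{\left(p \right)} = -8$ ($f{\left(p \right)} = 2 - \left(-2 - -12\right) = 2 - \left(-2 + 12\right) = 2 - 10 = -8$)
$f{\left(g \right)} - 434713 = -8 - 434713 = -434721$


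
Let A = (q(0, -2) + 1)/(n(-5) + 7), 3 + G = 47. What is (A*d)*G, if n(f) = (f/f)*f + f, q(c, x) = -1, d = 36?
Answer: 0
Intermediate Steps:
G = 44 (G = -3 + 47 = 44)
n(f) = 2*f (n(f) = 1*f + f = f + f = 2*f)
A = 0 (A = (-1 + 1)/(2*(-5) + 7) = 0/(-10 + 7) = 0/(-3) = 0*(-⅓) = 0)
(A*d)*G = (0*36)*44 = 0*44 = 0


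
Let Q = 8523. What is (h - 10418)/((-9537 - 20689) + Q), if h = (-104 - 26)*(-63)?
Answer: 2228/21703 ≈ 0.10266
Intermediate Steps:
h = 8190 (h = -130*(-63) = 8190)
(h - 10418)/((-9537 - 20689) + Q) = (8190 - 10418)/((-9537 - 20689) + 8523) = -2228/(-30226 + 8523) = -2228/(-21703) = -2228*(-1/21703) = 2228/21703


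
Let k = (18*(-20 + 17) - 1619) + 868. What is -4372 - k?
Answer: -3567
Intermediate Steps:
k = -805 (k = (18*(-3) - 1619) + 868 = (-54 - 1619) + 868 = -1673 + 868 = -805)
-4372 - k = -4372 - 1*(-805) = -4372 + 805 = -3567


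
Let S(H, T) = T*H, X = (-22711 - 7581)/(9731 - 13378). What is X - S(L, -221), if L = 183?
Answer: 147525913/3647 ≈ 40451.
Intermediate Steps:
X = 30292/3647 (X = -30292/(-3647) = -30292*(-1/3647) = 30292/3647 ≈ 8.3060)
S(H, T) = H*T
X - S(L, -221) = 30292/3647 - 183*(-221) = 30292/3647 - 1*(-40443) = 30292/3647 + 40443 = 147525913/3647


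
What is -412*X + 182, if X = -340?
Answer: 140262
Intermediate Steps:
-412*X + 182 = -412*(-340) + 182 = 140080 + 182 = 140262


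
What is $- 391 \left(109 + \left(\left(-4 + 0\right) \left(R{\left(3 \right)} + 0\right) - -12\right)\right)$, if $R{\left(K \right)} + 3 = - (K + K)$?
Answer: $-61387$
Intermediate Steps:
$R{\left(K \right)} = -3 - 2 K$ ($R{\left(K \right)} = -3 - \left(K + K\right) = -3 - 2 K$)
$- 391 \left(109 + \left(\left(-4 + 0\right) \left(R{\left(3 \right)} + 0\right) - -12\right)\right) = - 391 \left(109 - \left(-12 - \left(-4 + 0\right) \left(\left(-3 - 6\right) + 0\right)\right)\right) = - 391 \left(109 - \left(-12 + 4 \left(\left(-3 - 6\right) + 0\right)\right)\right) = - 391 \left(109 - \left(-12 + 4 \left(-9 + 0\right)\right)\right) = - 391 \left(109 + \left(\left(-4\right) \left(-9\right) + 12\right)\right) = - 391 \left(109 + \left(36 + 12\right)\right) = - 391 \left(109 + 48\right) = \left(-391\right) 157 = -61387$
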